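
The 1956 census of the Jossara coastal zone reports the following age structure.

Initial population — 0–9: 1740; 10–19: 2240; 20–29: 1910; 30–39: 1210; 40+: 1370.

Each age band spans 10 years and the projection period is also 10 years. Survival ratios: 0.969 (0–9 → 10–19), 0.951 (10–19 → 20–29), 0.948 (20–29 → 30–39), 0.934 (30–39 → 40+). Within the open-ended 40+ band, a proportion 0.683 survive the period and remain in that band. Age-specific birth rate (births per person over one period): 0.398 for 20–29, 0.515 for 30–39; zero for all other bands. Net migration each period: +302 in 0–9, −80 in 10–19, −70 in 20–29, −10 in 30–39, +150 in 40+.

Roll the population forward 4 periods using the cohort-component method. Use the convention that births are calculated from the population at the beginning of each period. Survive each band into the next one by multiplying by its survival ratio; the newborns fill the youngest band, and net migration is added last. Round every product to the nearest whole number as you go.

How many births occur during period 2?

1748

After projecting period 1:
Births: 1910 * 0.398 = 760 ; 1210 * 0.515 = 623 ⇒ total 1383
10–19: 1740 * 0.969 = 1686
20–29: 2240 * 0.951 = 2130
30–39: 1910 * 0.948 = 1811
40+: 1210 * 0.934 + 1370 * 0.683 = 1130 + 936 = 2066
Net migration: 0–9 + 302 → 1685; 10–19 − 80 → 1606; 20–29 − 70 → 2060; 30–39 − 10 → 1801; 40+ + 150 → 2216
→ [1685, 1606, 2060, 1801, 2216]
After projecting period 2:
Births: 2060 * 0.398 = 820 ; 1801 * 0.515 = 928 ⇒ total 1748
10–19: 1685 * 0.969 = 1633
20–29: 1606 * 0.951 = 1527
30–39: 2060 * 0.948 = 1953
40+: 1801 * 0.934 + 2216 * 0.683 = 1682 + 1514 = 3196
Net migration: 0–9 + 302 → 2050; 10–19 − 80 → 1553; 20–29 − 70 → 1457; 30–39 − 10 → 1943; 40+ + 150 → 3346
→ [2050, 1553, 1457, 1943, 3346]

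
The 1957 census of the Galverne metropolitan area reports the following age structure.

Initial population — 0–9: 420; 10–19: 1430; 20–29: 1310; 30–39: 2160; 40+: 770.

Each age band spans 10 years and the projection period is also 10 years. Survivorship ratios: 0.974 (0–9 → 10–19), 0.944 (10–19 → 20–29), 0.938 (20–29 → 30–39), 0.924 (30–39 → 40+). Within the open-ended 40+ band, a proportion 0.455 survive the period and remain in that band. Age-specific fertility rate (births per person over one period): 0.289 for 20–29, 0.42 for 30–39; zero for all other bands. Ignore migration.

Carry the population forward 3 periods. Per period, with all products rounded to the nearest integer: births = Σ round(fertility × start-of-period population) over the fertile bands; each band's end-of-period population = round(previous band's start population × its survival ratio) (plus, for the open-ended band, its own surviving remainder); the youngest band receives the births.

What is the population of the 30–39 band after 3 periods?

[period 1]
Births: 1310 × 0.289 = 379  |  2160 × 0.42 = 907 → total 1286
10–19: 420 × 0.974 = 409
20–29: 1430 × 0.944 = 1350
30–39: 1310 × 0.938 = 1229
40+: 2160 × 0.924 + 770 × 0.455 = 1996 + 350 = 2346
Giving 1286 / 409 / 1350 / 1229 / 2346.
[period 2]
Births: 1350 × 0.289 = 390  |  1229 × 0.42 = 516 → total 906
10–19: 1286 × 0.974 = 1253
20–29: 409 × 0.944 = 386
30–39: 1350 × 0.938 = 1266
40+: 1229 × 0.924 + 2346 × 0.455 = 1136 + 1067 = 2203
Giving 906 / 1253 / 386 / 1266 / 2203.
[period 3]
Births: 386 × 0.289 = 112  |  1266 × 0.42 = 532 → total 644
10–19: 906 × 0.974 = 882
20–29: 1253 × 0.944 = 1183
30–39: 386 × 0.938 = 362
40+: 1266 × 0.924 + 2203 × 0.455 = 1170 + 1002 = 2172
Giving 644 / 882 / 1183 / 362 / 2172.

362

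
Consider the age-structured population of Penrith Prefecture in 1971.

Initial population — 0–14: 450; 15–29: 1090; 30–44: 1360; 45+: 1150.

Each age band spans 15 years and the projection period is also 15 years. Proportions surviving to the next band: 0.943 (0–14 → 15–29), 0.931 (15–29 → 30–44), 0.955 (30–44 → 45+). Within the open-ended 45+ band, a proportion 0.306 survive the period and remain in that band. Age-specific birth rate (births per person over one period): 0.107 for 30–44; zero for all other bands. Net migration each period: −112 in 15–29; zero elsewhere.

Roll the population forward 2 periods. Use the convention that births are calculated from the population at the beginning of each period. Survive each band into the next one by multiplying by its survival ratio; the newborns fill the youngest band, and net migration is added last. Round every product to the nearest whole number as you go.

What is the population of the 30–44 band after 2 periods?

290

Period 1.
Births: 1360 * 0.107 = 146
15–29: 450 * 0.943 = 424
30–44: 1090 * 0.931 = 1015
45+: 1360 * 0.955 + 1150 * 0.306 = 1299 + 352 = 1651
Net migration: 15–29 − 112 → 312
Giving 146 / 312 / 1015 / 1651.
Period 2.
Births: 1015 * 0.107 = 109
15–29: 146 * 0.943 = 138
30–44: 312 * 0.931 = 290
45+: 1015 * 0.955 + 1651 * 0.306 = 969 + 505 = 1474
Net migration: 15–29 − 112 → 26
Giving 109 / 26 / 290 / 1474.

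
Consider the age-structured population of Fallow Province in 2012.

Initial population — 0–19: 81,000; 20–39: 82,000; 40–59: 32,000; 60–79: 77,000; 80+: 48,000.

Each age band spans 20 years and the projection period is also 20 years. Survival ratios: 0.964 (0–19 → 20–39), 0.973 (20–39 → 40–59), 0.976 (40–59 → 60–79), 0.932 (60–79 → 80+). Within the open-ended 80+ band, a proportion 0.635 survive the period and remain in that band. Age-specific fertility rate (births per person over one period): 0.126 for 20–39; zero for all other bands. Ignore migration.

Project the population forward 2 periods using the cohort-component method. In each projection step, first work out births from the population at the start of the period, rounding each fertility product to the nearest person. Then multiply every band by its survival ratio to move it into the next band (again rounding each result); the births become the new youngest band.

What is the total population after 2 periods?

267679

Let band 1 be 0–19 through band 5 = 80+.
Period 1.
Births: 82000 * 0.126 = 10332
Band 2: 81000 * 0.964 = 78084
Band 3: 82000 * 0.973 = 79786
Band 4: 32000 * 0.976 = 31232
Band 5: 77000 * 0.932 + 48000 * 0.635 = 71764 + 30480 = 102244
Population now: 0–19=10332, 20–39=78084, 40–59=79786, 60–79=31232, 80+=102244
Period 2.
Births: 78084 * 0.126 = 9839
Band 2: 10332 * 0.964 = 9960
Band 3: 78084 * 0.973 = 75976
Band 4: 79786 * 0.976 = 77871
Band 5: 31232 * 0.932 + 102244 * 0.635 = 29108 + 64925 = 94033
Population now: 0–19=9839, 20–39=9960, 40–59=75976, 60–79=77871, 80+=94033
Total after period 2: 9839 + 9960 + 75976 + 77871 + 94033 = 267679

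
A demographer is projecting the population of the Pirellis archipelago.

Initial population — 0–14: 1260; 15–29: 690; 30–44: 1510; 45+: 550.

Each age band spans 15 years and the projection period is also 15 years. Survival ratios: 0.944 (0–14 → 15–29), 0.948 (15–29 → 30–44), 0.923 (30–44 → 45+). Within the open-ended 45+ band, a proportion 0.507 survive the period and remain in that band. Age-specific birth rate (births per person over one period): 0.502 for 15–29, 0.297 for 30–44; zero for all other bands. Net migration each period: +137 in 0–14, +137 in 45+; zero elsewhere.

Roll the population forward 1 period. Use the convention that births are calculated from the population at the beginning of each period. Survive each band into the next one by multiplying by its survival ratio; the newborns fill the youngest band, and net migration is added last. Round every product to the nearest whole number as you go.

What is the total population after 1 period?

[period 1]
Births: 690 × 0.502 = 346, 1510 × 0.297 = 448 — total 794
15–29: 1260 × 0.944 = 1189
30–44: 690 × 0.948 = 654
45+: 1510 × 0.923 + 550 × 0.507 = 1394 + 279 = 1673
Net migration: 0–14 + 137 → 931; 45+ + 137 → 1810
Giving 931 / 1189 / 654 / 1810.
Total after period 1: 931 + 1189 + 654 + 1810 = 4584

4584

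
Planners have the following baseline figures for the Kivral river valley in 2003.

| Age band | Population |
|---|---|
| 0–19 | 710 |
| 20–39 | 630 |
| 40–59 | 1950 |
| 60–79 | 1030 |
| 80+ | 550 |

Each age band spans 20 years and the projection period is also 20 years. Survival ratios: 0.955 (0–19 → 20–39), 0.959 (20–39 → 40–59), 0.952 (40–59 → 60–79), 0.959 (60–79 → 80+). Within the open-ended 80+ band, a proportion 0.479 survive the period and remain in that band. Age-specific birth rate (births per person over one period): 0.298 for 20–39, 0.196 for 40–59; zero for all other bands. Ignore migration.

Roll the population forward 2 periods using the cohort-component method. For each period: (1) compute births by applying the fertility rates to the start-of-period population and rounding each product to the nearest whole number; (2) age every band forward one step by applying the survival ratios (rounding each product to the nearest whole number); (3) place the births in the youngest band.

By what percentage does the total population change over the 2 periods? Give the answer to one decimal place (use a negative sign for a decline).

-8.3

Period 1.
Births: 630 * 0.298 = 188  |  1950 * 0.196 = 382 → total 570
20–39: 710 * 0.955 = 678
40–59: 630 * 0.959 = 604
60–79: 1950 * 0.952 = 1856
80+: 1030 * 0.959 + 550 * 0.479 = 988 + 263 = 1251
End of period: [570, 678, 604, 1856, 1251]
Period 2.
Births: 678 * 0.298 = 202  |  604 * 0.196 = 118 → total 320
20–39: 570 * 0.955 = 544
40–59: 678 * 0.959 = 650
60–79: 604 * 0.952 = 575
80+: 1856 * 0.959 + 1251 * 0.479 = 1780 + 599 = 2379
End of period: [320, 544, 650, 575, 2379]
Total: 4870 → 4468; change = -402; percentage change = -8.3%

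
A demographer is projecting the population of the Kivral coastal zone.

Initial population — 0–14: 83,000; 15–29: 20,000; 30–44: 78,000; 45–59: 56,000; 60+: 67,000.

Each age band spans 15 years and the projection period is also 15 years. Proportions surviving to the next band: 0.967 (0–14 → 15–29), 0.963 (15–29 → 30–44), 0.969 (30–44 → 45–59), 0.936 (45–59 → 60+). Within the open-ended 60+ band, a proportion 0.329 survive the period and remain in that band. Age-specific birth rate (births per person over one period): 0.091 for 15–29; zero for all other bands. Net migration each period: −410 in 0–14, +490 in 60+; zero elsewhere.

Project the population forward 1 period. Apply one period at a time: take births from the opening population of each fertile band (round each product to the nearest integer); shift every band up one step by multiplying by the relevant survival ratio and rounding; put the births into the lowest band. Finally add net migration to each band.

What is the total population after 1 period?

[period 1]
Births: 20000 × 0.091 = 1820
15–29: 83000 × 0.967 = 80261
30–44: 20000 × 0.963 = 19260
45–59: 78000 × 0.969 = 75582
60+: 56000 × 0.936 + 67000 × 0.329 = 52416 + 22043 = 74459
Net migration: 0–14 − 410 → 1410; 60+ + 490 → 74949
→ [1410, 80261, 19260, 75582, 74949]
Total after period 1: 1410 + 80261 + 19260 + 75582 + 74949 = 251462

251462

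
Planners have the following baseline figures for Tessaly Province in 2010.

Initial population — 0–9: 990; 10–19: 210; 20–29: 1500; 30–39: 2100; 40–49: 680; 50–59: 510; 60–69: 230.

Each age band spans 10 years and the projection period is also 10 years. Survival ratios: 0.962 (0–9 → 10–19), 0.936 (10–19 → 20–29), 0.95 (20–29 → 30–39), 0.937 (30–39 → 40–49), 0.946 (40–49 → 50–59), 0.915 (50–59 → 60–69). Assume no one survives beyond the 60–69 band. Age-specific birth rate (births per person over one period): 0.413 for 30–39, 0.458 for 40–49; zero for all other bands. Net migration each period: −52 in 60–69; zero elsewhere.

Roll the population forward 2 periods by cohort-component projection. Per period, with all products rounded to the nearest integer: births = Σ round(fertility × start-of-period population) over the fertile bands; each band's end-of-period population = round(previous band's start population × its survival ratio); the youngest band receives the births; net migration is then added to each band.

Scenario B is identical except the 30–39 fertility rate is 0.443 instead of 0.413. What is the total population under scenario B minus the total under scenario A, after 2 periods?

103

— Period 1 —
Births: 2100 * 0.413 = 867  |  680 * 0.458 = 311 ⇒ total 1178
10–19: 990 * 0.962 = 952
20–29: 210 * 0.936 = 197
30–39: 1500 * 0.95 = 1425
40–49: 2100 * 0.937 = 1968
50–59: 680 * 0.946 = 643
60–69: 510 * 0.915 = 467
Net migration: 60–69 − 52 → 415
→ [1178, 952, 197, 1425, 1968, 643, 415]
— Period 2 —
Births: 1425 * 0.413 = 589  |  1968 * 0.458 = 901 ⇒ total 1490
10–19: 1178 * 0.962 = 1133
20–29: 952 * 0.936 = 891
30–39: 197 * 0.95 = 187
40–49: 1425 * 0.937 = 1335
50–59: 1968 * 0.946 = 1862
60–69: 643 * 0.915 = 588
Net migration: 60–69 − 52 → 536
→ [1490, 1133, 891, 187, 1335, 1862, 536]
Scenario A total after 2 periods: 7434
Scenario B projection —
— Period 1 —
Births: 2100 * 0.443 = 930  |  680 * 0.458 = 311 ⇒ total 1241
10–19: 990 * 0.962 = 952
20–29: 210 * 0.936 = 197
30–39: 1500 * 0.95 = 1425
40–49: 2100 * 0.937 = 1968
50–59: 680 * 0.946 = 643
60–69: 510 * 0.915 = 467
Net migration: 60–69 − 52 → 415
→ [1241, 952, 197, 1425, 1968, 643, 415]
— Period 2 —
Births: 1425 * 0.443 = 631  |  1968 * 0.458 = 901 ⇒ total 1532
10–19: 1241 * 0.962 = 1194
20–29: 952 * 0.936 = 891
30–39: 197 * 0.95 = 187
40–49: 1425 * 0.937 = 1335
50–59: 1968 * 0.946 = 1862
60–69: 643 * 0.915 = 588
Net migration: 60–69 − 52 → 536
→ [1532, 1194, 891, 187, 1335, 1862, 536]
Scenario B total after 2 periods: 7537
Difference B − A = 7537 − 7434 = 103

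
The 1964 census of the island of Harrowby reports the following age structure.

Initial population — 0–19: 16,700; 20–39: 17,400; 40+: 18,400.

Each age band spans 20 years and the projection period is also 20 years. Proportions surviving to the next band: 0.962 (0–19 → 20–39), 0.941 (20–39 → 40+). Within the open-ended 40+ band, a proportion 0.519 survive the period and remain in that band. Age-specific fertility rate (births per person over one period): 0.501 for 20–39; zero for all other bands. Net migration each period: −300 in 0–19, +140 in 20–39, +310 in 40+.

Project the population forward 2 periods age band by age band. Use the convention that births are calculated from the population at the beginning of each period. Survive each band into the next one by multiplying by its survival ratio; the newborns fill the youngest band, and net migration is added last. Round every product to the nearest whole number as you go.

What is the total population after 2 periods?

45230

Period 1.
Births: 17400 × 0.501 = 8717
20–39: 16700 × 0.962 = 16065
40+: 17400 × 0.941 + 18400 × 0.519 = 16373 + 9550 = 25923
Net migration: 0–19 − 300 → 8417; 20–39 + 140 → 16205; 40+ + 310 → 26233
→ [8417, 16205, 26233]
Period 2.
Births: 16205 × 0.501 = 8119
20–39: 8417 × 0.962 = 8097
40+: 16205 × 0.941 + 26233 × 0.519 = 15249 + 13615 = 28864
Net migration: 0–19 − 300 → 7819; 20–39 + 140 → 8237; 40+ + 310 → 29174
→ [7819, 8237, 29174]
Total after period 2: 7819 + 8237 + 29174 = 45230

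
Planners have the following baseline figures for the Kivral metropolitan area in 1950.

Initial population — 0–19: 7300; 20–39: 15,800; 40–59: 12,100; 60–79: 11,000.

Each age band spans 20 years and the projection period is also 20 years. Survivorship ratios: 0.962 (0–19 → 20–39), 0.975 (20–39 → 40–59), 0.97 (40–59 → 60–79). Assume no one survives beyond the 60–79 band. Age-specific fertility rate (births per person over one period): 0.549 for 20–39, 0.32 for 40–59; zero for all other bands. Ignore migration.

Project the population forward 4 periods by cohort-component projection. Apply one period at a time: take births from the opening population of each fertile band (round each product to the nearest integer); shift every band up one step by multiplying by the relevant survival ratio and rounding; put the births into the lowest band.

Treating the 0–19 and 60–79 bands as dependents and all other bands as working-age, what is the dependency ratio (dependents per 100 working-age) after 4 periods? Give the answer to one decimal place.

118.5

Period 1.
Births: 15800 × 0.549 = 8674  |  12100 × 0.32 = 3872 → total 12546
20–39: 7300 × 0.962 = 7023
40–59: 15800 × 0.975 = 15405
60–79: 12100 × 0.97 = 11737
→ [12546, 7023, 15405, 11737]
Period 2.
Births: 7023 × 0.549 = 3856  |  15405 × 0.32 = 4930 → total 8786
20–39: 12546 × 0.962 = 12069
40–59: 7023 × 0.975 = 6847
60–79: 15405 × 0.97 = 14943
→ [8786, 12069, 6847, 14943]
Period 3.
Births: 12069 × 0.549 = 6626  |  6847 × 0.32 = 2191 → total 8817
20–39: 8786 × 0.962 = 8452
40–59: 12069 × 0.975 = 11767
60–79: 6847 × 0.97 = 6642
→ [8817, 8452, 11767, 6642]
Period 4.
Births: 8452 × 0.549 = 4640  |  11767 × 0.32 = 3765 → total 8405
20–39: 8817 × 0.962 = 8482
40–59: 8452 × 0.975 = 8241
60–79: 11767 × 0.97 = 11414
→ [8405, 8482, 8241, 11414]
Dependents (band 0–19 + band 60–79) = 8405 + 11414 = 19819; working-age = 16723; ratio = 19819/16723 × 100 = 118.5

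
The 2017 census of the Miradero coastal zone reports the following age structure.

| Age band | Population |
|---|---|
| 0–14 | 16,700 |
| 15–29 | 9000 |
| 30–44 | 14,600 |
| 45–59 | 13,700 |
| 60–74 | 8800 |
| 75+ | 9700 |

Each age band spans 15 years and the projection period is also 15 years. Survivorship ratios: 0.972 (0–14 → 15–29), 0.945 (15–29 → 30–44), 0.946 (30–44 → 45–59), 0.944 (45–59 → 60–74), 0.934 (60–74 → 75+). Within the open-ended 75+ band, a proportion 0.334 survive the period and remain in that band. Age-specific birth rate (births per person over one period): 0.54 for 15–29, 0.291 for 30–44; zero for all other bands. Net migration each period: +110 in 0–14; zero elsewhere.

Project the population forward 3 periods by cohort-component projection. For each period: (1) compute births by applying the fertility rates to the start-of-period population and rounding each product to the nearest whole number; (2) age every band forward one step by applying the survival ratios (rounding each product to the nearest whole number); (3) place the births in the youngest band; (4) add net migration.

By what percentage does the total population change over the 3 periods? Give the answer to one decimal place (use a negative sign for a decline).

Period 1:
Births: 9000 × 0.54 = 4860 ; 14600 × 0.291 = 4249 → 9109
15–29: 16700 × 0.972 = 16232
30–44: 9000 × 0.945 = 8505
45–59: 14600 × 0.946 = 13812
60–74: 13700 × 0.944 = 12933
75+: 8800 × 0.934 + 9700 × 0.334 = 8219 + 3240 = 11459
Net migration: 0–14 + 110 → 9219
End of period: [9219, 16232, 8505, 13812, 12933, 11459]
Period 2:
Births: 16232 × 0.54 = 8765 ; 8505 × 0.291 = 2475 → 11240
15–29: 9219 × 0.972 = 8961
30–44: 16232 × 0.945 = 15339
45–59: 8505 × 0.946 = 8046
60–74: 13812 × 0.944 = 13039
75+: 12933 × 0.934 + 11459 × 0.334 = 12079 + 3827 = 15906
Net migration: 0–14 + 110 → 11350
End of period: [11350, 8961, 15339, 8046, 13039, 15906]
Period 3:
Births: 8961 × 0.54 = 4839 ; 15339 × 0.291 = 4464 → 9303
15–29: 11350 × 0.972 = 11032
30–44: 8961 × 0.945 = 8468
45–59: 15339 × 0.946 = 14511
60–74: 8046 × 0.944 = 7595
75+: 13039 × 0.934 + 15906 × 0.334 = 12178 + 5313 = 17491
Net migration: 0–14 + 110 → 9413
End of period: [9413, 11032, 8468, 14511, 7595, 17491]
Total: 72500 → 68510; change = -3990; percentage change = -5.5%

-5.5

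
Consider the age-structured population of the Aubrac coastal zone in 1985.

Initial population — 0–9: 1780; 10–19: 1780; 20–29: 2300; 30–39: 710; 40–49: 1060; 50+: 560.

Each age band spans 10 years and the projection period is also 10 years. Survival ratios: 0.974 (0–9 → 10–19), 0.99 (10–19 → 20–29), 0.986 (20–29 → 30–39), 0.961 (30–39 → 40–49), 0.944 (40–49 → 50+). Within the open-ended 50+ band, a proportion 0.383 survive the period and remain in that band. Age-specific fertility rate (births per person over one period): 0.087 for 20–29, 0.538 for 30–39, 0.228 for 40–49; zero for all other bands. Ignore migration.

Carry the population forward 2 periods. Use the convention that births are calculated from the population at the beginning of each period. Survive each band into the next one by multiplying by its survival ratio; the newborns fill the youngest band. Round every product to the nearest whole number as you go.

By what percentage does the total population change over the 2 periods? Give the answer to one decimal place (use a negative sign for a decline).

After projecting period 1:
Births: 2300 × 0.087 = 200, 710 × 0.538 = 382, 1060 × 0.228 = 242 → 824
10–19: 1780 × 0.974 = 1734
20–29: 1780 × 0.99 = 1762
30–39: 2300 × 0.986 = 2268
40–49: 710 × 0.961 = 682
50+: 1060 × 0.944 + 560 × 0.383 = 1001 + 214 = 1215
Population now: 0–9=824, 10–19=1734, 20–29=1762, 30–39=2268, 40–49=682, 50+=1215
After projecting period 2:
Births: 1762 × 0.087 = 153, 2268 × 0.538 = 1220, 682 × 0.228 = 155 → 1528
10–19: 824 × 0.974 = 803
20–29: 1734 × 0.99 = 1717
30–39: 1762 × 0.986 = 1737
40–49: 2268 × 0.961 = 2180
50+: 682 × 0.944 + 1215 × 0.383 = 644 + 465 = 1109
Population now: 0–9=1528, 10–19=803, 20–29=1717, 30–39=1737, 40–49=2180, 50+=1109
Total: 8190 → 9074; change = 884; percentage change = 10.8%

10.8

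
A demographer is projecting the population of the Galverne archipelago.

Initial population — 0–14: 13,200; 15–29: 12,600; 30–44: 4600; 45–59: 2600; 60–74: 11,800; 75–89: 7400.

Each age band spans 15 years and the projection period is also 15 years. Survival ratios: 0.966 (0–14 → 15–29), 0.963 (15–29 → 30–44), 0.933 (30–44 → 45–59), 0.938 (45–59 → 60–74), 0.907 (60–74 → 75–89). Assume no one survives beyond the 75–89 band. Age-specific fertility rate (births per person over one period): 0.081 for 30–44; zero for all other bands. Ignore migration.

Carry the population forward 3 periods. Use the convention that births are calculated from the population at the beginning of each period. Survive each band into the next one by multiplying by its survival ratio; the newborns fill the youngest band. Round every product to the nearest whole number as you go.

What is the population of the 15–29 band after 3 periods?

Period 1.
Births: 4600 × 0.081 = 373
15–29: 13200 × 0.966 = 12751
30–44: 12600 × 0.963 = 12134
45–59: 4600 × 0.933 = 4292
60–74: 2600 × 0.938 = 2439
75–89: 11800 × 0.907 = 10703
Giving 373 / 12751 / 12134 / 4292 / 2439 / 10703.
Period 2.
Births: 12134 × 0.081 = 983
15–29: 373 × 0.966 = 360
30–44: 12751 × 0.963 = 12279
45–59: 12134 × 0.933 = 11321
60–74: 4292 × 0.938 = 4026
75–89: 2439 × 0.907 = 2212
Giving 983 / 360 / 12279 / 11321 / 4026 / 2212.
Period 3.
Births: 12279 × 0.081 = 995
15–29: 983 × 0.966 = 950
30–44: 360 × 0.963 = 347
45–59: 12279 × 0.933 = 11456
60–74: 11321 × 0.938 = 10619
75–89: 4026 × 0.907 = 3652
Giving 995 / 950 / 347 / 11456 / 10619 / 3652.

950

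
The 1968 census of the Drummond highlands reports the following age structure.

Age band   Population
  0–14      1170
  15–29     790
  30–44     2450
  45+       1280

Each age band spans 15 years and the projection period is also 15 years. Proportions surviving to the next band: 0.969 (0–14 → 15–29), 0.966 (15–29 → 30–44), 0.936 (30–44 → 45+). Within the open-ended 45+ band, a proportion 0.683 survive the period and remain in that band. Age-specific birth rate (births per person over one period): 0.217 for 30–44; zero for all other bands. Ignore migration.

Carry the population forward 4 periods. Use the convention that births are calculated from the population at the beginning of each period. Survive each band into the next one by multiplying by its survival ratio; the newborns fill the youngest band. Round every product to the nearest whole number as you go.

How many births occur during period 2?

166

(Groups numbered youngest = 1 to oldest = 4.)
Period 1.
Births: 2450 × 0.217 = 532
Group 2: 1170 × 0.969 = 1134
Group 3: 790 × 0.966 = 763
Group 4: 2450 × 0.936 + 1280 × 0.683 = 2293 + 874 = 3167
End of period: [532, 1134, 763, 3167]
Period 2.
Births: 763 × 0.217 = 166
Group 2: 532 × 0.969 = 516
Group 3: 1134 × 0.966 = 1095
Group 4: 763 × 0.936 + 3167 × 0.683 = 714 + 2163 = 2877
End of period: [166, 516, 1095, 2877]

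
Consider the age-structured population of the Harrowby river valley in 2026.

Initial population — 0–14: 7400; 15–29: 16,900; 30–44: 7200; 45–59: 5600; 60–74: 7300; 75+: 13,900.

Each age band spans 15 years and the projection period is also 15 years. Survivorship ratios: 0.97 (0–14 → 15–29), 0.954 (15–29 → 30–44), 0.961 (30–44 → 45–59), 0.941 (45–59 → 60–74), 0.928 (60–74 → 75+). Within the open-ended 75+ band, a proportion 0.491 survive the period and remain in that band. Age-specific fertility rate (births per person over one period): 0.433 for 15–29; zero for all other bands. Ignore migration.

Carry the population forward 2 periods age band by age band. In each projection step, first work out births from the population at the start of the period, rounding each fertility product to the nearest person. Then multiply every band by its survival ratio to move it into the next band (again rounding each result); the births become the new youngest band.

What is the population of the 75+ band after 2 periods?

[period 1]
Births: 16900 × 0.433 = 7318
15–29: 7400 × 0.97 = 7178
30–44: 16900 × 0.954 = 16123
45–59: 7200 × 0.961 = 6919
60–74: 5600 × 0.941 = 5270
75+: 7300 × 0.928 + 13900 × 0.491 = 6774 + 6825 = 13599
Population now: 0–14=7318, 15–29=7178, 30–44=16123, 45–59=6919, 60–74=5270, 75+=13599
[period 2]
Births: 7178 × 0.433 = 3108
15–29: 7318 × 0.97 = 7098
30–44: 7178 × 0.954 = 6848
45–59: 16123 × 0.961 = 15494
60–74: 6919 × 0.941 = 6511
75+: 5270 × 0.928 + 13599 × 0.491 = 4891 + 6677 = 11568
Population now: 0–14=3108, 15–29=7098, 30–44=6848, 45–59=15494, 60–74=6511, 75+=11568

11568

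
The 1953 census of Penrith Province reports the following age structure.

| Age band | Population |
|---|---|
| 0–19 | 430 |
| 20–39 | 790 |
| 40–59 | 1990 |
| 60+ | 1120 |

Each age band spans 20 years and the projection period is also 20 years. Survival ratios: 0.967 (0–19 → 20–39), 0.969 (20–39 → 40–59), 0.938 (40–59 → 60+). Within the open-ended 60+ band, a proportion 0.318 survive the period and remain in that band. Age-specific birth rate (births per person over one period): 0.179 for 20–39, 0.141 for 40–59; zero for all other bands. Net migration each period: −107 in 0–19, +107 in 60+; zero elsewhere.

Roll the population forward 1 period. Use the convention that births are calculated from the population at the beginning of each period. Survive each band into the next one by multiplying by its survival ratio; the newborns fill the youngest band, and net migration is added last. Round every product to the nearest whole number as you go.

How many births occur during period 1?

422

Call the bands 1 to 4, youngest first.
After projecting period 1:
Births: 790 * 0.179 = 141, 1990 * 0.141 = 281 ⇒ total 422
Band 2: 430 * 0.967 = 416
Band 3: 790 * 0.969 = 766
Band 4: 1990 * 0.938 + 1120 * 0.318 = 1867 + 356 = 2223
Net migration: Band 1 − 107 → 315; Band 4 + 107 → 2330
End of period: [315, 416, 766, 2330]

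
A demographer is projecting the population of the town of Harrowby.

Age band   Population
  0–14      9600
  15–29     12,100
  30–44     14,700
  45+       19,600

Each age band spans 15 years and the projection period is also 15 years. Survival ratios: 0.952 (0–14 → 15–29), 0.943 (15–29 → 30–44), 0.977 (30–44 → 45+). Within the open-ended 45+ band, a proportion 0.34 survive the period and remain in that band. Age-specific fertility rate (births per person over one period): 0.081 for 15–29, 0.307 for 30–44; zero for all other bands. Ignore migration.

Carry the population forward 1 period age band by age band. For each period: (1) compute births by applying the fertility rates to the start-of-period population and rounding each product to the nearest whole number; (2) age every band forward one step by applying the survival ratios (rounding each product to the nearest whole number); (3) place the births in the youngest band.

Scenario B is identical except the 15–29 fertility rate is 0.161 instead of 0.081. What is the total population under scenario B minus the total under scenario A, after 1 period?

Period 1:
Births: 12100 × 0.081 = 980, 14700 × 0.307 = 4513 → 5493
15–29: 9600 × 0.952 = 9139
30–44: 12100 × 0.943 = 11410
45+: 14700 × 0.977 + 19600 × 0.34 = 14362 + 6664 = 21026
Population now: 0–14=5493, 15–29=9139, 30–44=11410, 45+=21026
Scenario A total after 1 period: 47068
Scenario B projection —
Period 1:
Births: 12100 × 0.161 = 1948, 14700 × 0.307 = 4513 → 6461
15–29: 9600 × 0.952 = 9139
30–44: 12100 × 0.943 = 11410
45+: 14700 × 0.977 + 19600 × 0.34 = 14362 + 6664 = 21026
Population now: 0–14=6461, 15–29=9139, 30–44=11410, 45+=21026
Scenario B total after 1 period: 48036
Difference B − A = 48036 − 47068 = 968

968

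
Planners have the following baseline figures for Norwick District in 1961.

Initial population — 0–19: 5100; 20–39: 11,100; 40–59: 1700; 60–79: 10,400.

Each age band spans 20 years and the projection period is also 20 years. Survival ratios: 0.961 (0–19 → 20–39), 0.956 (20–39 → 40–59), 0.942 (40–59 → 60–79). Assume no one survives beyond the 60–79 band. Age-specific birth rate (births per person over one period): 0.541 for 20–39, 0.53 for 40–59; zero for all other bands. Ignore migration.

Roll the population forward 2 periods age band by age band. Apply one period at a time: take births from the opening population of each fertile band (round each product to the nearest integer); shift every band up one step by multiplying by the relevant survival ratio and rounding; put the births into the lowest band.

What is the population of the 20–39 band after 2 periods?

6637

Let band 1 be 0–19 through band 4 = 60–79.
— Period 1 —
Births: 11100 × 0.541 = 6005  |  1700 × 0.53 = 901 → 6906
Band 2: 5100 × 0.961 = 4901
Band 3: 11100 × 0.956 = 10612
Band 4: 1700 × 0.942 = 1601
Giving 6906 / 4901 / 10612 / 1601.
— Period 2 —
Births: 4901 × 0.541 = 2651  |  10612 × 0.53 = 5624 → 8275
Band 2: 6906 × 0.961 = 6637
Band 3: 4901 × 0.956 = 4685
Band 4: 10612 × 0.942 = 9997
Giving 8275 / 6637 / 4685 / 9997.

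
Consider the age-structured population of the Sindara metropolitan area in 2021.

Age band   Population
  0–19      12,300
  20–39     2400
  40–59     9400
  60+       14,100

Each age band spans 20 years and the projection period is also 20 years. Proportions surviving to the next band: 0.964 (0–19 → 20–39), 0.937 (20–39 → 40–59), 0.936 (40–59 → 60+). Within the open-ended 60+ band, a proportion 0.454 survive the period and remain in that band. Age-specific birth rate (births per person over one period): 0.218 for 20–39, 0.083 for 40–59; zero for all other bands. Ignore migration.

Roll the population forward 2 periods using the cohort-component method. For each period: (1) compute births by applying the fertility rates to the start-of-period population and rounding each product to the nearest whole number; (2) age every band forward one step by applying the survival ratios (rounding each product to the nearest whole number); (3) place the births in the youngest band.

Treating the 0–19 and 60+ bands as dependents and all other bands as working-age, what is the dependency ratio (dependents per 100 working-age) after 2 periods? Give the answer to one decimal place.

Call the groups 1 to 4, youngest first.
Period 1.
Births: 2400 × 0.218 = 523, 9400 × 0.083 = 780 ⇒ total 1303
Group 2: 12300 × 0.964 = 11857
Group 3: 2400 × 0.937 = 2249
Group 4: 9400 × 0.936 + 14100 × 0.454 = 8798 + 6401 = 15199
Population now: 0–19=1303, 20–39=11857, 40–59=2249, 60+=15199
Period 2.
Births: 11857 × 0.218 = 2585, 2249 × 0.083 = 187 ⇒ total 2772
Group 2: 1303 × 0.964 = 1256
Group 3: 11857 × 0.937 = 11110
Group 4: 2249 × 0.936 + 15199 × 0.454 = 2105 + 6900 = 9005
Population now: 0–19=2772, 20–39=1256, 40–59=11110, 60+=9005
Dependents (band 0–19 + band 60+) = 2772 + 9005 = 11777; working-age = 12366; ratio = 11777/12366 × 100 = 95.2

95.2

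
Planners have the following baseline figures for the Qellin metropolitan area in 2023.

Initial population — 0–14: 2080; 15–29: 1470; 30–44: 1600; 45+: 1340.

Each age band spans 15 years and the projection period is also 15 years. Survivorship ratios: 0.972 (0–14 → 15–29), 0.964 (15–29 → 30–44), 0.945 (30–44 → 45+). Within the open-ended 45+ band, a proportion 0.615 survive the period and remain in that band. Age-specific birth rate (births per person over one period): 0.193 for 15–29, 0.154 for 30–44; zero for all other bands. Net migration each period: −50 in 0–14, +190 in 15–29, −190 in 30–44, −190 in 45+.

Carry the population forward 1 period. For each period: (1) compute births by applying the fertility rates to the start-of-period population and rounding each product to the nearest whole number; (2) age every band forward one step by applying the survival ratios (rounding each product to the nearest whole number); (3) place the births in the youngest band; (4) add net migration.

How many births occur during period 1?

530

Numbering the bands 1..4 from youngest to oldest:
Period 1.
Births: 1470 * 0.193 = 284, 1600 * 0.154 = 246 ⇒ total 530
Band 2: 2080 * 0.972 = 2022
Band 3: 1470 * 0.964 = 1417
Band 4: 1600 * 0.945 + 1340 * 0.615 = 1512 + 824 = 2336
Net migration: Band 1 − 50 → 480; Band 2 + 190 → 2212; Band 3 − 190 → 1227; Band 4 − 190 → 2146
→ [480, 2212, 1227, 2146]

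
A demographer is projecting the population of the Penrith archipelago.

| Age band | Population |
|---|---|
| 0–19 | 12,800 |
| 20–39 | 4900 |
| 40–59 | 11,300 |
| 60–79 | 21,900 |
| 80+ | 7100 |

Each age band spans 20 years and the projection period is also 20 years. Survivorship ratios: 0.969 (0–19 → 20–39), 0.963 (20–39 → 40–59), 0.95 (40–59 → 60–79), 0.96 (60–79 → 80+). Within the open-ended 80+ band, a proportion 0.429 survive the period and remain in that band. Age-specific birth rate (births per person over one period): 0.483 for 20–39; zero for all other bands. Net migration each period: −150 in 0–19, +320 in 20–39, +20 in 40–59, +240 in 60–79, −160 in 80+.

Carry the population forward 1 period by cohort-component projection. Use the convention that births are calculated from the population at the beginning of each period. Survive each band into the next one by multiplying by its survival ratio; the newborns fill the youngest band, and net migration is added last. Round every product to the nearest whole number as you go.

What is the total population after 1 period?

54564

Let band 1 be 0–19 through band 5 = 80+.
Period 1:
Births: 4900 × 0.483 = 2367
Band 2: 12800 × 0.969 = 12403
Band 3: 4900 × 0.963 = 4719
Band 4: 11300 × 0.95 = 10735
Band 5: 21900 × 0.96 + 7100 × 0.429 = 21024 + 3046 = 24070
Net migration: Band 1 − 150 → 2217; Band 2 + 320 → 12723; Band 3 + 20 → 4739; Band 4 + 240 → 10975; Band 5 − 160 → 23910
Giving 2217 / 12723 / 4739 / 10975 / 23910.
Total after period 1: 2217 + 12723 + 4739 + 10975 + 23910 = 54564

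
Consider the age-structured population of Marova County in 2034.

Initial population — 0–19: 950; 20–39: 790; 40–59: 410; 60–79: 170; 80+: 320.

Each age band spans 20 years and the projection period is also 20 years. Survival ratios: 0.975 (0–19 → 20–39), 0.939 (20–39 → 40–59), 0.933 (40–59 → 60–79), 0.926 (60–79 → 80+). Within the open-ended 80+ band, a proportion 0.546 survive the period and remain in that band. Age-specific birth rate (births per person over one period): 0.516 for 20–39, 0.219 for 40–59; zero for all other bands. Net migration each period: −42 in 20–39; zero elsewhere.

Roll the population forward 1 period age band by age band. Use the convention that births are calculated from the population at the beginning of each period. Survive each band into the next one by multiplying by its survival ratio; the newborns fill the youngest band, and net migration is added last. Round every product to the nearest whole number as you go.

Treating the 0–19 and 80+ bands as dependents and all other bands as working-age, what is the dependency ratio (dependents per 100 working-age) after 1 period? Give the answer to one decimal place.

41.3

Period 1:
Births: 790 × 0.516 = 408 ; 410 × 0.219 = 90 → 498
20–39: 950 × 0.975 = 926
40–59: 790 × 0.939 = 742
60–79: 410 × 0.933 = 383
80+: 170 × 0.926 + 320 × 0.546 = 157 + 175 = 332
Net migration: 20–39 − 42 → 884
→ [498, 884, 742, 383, 332]
Dependents (band 0–19 + band 80+) = 498 + 332 = 830; working-age = 2009; ratio = 830/2009 × 100 = 41.3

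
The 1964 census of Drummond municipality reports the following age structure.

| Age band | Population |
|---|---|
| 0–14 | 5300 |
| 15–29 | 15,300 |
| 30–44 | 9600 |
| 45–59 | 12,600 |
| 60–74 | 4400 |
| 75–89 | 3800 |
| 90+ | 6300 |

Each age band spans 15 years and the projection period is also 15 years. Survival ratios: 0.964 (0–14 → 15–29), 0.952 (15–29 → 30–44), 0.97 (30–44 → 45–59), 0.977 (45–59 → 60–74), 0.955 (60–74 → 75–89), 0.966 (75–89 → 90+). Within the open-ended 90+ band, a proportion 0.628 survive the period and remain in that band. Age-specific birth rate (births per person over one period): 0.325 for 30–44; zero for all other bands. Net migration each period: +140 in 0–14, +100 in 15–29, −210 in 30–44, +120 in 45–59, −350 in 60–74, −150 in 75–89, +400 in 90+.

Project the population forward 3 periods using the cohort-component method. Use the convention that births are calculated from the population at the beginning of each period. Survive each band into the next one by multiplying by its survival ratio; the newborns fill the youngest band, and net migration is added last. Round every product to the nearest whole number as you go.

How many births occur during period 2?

Let group 1 be 0–14 through group 7 = 90+.
Period 1.
Births: 9600 × 0.325 = 3120
Group 2: 5300 × 0.964 = 5109
Group 3: 15300 × 0.952 = 14566
Group 4: 9600 × 0.97 = 9312
Group 5: 12600 × 0.977 = 12310
Group 6: 4400 × 0.955 = 4202
Group 7: 3800 × 0.966 + 6300 × 0.628 = 3671 + 3956 = 7627
Net migration: Group 1 + 140 → 3260; Group 2 + 100 → 5209; Group 3 − 210 → 14356; Group 4 + 120 → 9432; Group 5 − 350 → 11960; Group 6 − 150 → 4052; Group 7 + 400 → 8027
Population now: 0–14=3260, 15–29=5209, 30–44=14356, 45–59=9432, 60–74=11960, 75–89=4052, 90+=8027
Period 2.
Births: 14356 × 0.325 = 4666
Group 2: 3260 × 0.964 = 3143
Group 3: 5209 × 0.952 = 4959
Group 4: 14356 × 0.97 = 13925
Group 5: 9432 × 0.977 = 9215
Group 6: 11960 × 0.955 = 11422
Group 7: 4052 × 0.966 + 8027 × 0.628 = 3914 + 5041 = 8955
Net migration: Group 1 + 140 → 4806; Group 2 + 100 → 3243; Group 3 − 210 → 4749; Group 4 + 120 → 14045; Group 5 − 350 → 8865; Group 6 − 150 → 11272; Group 7 + 400 → 9355
Population now: 0–14=4806, 15–29=3243, 30–44=4749, 45–59=14045, 60–74=8865, 75–89=11272, 90+=9355

4666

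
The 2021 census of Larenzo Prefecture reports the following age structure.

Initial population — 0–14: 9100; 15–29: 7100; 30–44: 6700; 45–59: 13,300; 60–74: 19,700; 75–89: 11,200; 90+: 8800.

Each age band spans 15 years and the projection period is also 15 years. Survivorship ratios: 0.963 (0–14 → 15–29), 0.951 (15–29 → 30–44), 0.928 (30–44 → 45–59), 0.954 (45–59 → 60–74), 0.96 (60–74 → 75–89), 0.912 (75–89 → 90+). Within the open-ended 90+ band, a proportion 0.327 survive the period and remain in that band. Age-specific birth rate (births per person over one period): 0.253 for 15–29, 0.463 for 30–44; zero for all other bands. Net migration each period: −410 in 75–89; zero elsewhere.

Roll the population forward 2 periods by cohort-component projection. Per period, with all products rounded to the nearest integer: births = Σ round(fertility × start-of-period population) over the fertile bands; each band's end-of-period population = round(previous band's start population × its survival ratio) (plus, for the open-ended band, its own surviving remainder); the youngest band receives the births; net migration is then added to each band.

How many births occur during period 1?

(Bands numbered youngest = 1 to oldest = 7.)
Period 1:
Births: 7100 * 0.253 = 1796  |  6700 * 0.463 = 3102 → 4898
Band 2: 9100 * 0.963 = 8763
Band 3: 7100 * 0.951 = 6752
Band 4: 6700 * 0.928 = 6218
Band 5: 13300 * 0.954 = 12688
Band 6: 19700 * 0.96 = 18912
Band 7: 11200 * 0.912 + 8800 * 0.327 = 10214 + 2878 = 13092
Net migration: Band 6 − 410 → 18502
End of period: [4898, 8763, 6752, 6218, 12688, 18502, 13092]

4898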